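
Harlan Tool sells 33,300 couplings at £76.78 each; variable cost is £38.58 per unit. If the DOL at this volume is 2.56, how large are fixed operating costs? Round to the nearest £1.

£775,162

At 33,300 units, contribution = 33,300 × £38.20 = £1,272,060.00.
Since DOL = CM ÷ EBIT, EBIT = £1,272,060.00 ÷ 2.56 = £496,898.44.
Fixed costs = CM − EBIT = £1,272,060.00 − £496,898.44 = £775,162.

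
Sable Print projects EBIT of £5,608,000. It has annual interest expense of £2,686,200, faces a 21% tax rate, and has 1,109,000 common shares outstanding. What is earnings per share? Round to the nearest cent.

£2.08

Pre-tax income = £5,608,000 − £2,686,200.00 = £2,921,800.00.
Net income = £2,921,800.00 × (1 − 0.21) = £2,308,222.00.
Per share: £2,308,222.00 / 1,109,000 shares = £2.08.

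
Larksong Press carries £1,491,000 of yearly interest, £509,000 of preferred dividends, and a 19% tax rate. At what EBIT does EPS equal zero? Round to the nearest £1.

Preferred dividends are paid after tax, so their pre-tax equivalent is £509,000 ÷ (1 − 0.19) = £628,395.06.
EPS = 0 when EBIT covers interest plus the pre-tax preferred burden: £1,491,000 + £628,395.06 = £2,119,395.06.

£2,119,395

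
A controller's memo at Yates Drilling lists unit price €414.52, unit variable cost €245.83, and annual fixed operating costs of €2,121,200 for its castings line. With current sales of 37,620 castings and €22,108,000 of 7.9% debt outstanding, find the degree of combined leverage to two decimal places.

Total contribution margin = 37,620 × €168.69 = €6,346,117.80.
Operating income = contribution − fixed costs = €6,346,117.80 − €2,121,200 = €4,224,917.80. Interest = €1,746,532.00.
DOL = €6,346,117.80 ÷ €4,224,917.80 = 1.5021; DFL = €4,224,917.80 ÷ €2,478,385.80 = 1.7047.
Combined leverage = 1.5021 × 1.7047 = 2.5606.

2.56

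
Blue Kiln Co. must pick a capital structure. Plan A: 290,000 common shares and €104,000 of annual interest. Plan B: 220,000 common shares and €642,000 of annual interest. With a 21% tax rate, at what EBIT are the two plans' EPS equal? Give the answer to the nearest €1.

Set EPS_A = EPS_B: (EBIT − €104,000)(1 − 0.21) ÷ 290,000 = (EBIT − €642,000)(1 − 0.21) ÷ 220,000.
Cancelling (1 − t) and cross-multiplying: 220,000·(EBIT − 104,000) = 290,000·(EBIT − 642,000).
EBIT × (290,000 − 220,000) = 642,000 × 290,000 − 104,000 × 220,000 = 163,300,000,000, so EBIT = 163,300,000,000 ÷ 70,000 = 2,332,857.14.

€2,332,857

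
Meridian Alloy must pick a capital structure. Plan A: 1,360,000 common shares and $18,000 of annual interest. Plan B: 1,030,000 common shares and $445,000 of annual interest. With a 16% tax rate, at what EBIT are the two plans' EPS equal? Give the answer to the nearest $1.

$1,777,758

Set EPS_A = EPS_B: (EBIT − $18,000)(1 − 0.16) ÷ 1,360,000 = (EBIT − $445,000)(1 − 0.16) ÷ 1,030,000.
Cancelling (1 − t) and cross-multiplying: 1,030,000·(EBIT − 18,000) = 1,360,000·(EBIT − 445,000).
Solving, EBIT = (445,000·1,360,000 − 18,000·1,030,000) / (1,360,000 − 1,030,000) = 586,660,000,000 / 330,000 = 1,777,757.58.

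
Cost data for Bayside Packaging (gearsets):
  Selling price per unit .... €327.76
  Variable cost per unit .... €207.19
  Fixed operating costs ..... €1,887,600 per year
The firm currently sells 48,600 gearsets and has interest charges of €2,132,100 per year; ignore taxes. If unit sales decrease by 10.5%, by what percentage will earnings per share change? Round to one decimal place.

Total contribution margin = 48,600 × €120.57 = €5,859,702.00.
Operating income = contribution − fixed costs = €5,859,702.00 − €1,887,600 = €3,972,102.00.
After interest of €2,132,100.00, pre-tax earnings = €1,840,002.00.
DCL = total CM / (EBIT − I) = €5,859,702.00 / €1,840,002.00 = 3.1846.
%ΔEPS = DCL × %ΔSales = 3.1846 × -10.5% = -33.4%.

-33.4%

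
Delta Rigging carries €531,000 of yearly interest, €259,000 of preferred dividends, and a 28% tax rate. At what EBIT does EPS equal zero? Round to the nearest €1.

€890,722

Grossing the preferred dividend up to pre-tax terms: €259,000 / (1 − 0.28) = €359,722.22.
Financial break-even EBIT = interest + D_p ÷ (1 − t) = €531,000 + €359,722.22 = €890,722.22.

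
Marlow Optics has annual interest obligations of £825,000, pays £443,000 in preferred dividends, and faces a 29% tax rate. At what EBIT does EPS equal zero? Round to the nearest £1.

£1,448,944

Grossing the preferred dividend up to pre-tax terms: £443,000 / (1 − 0.29) = £623,943.66.
Financial break-even EBIT = interest + D_p ÷ (1 − t) = £825,000 + £623,943.66 = £1,448,943.66.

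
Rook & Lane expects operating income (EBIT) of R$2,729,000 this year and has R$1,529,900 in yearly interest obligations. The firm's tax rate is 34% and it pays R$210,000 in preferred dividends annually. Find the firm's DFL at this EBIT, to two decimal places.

3.10

Interest = R$1,529,900.00.
Preferred dividends grossed up pre-tax: R$210,000 / (1 − 0.34) = R$318,181.82.
DFL = EBIT ÷ [EBIT − I − D_p/(1−t)] = R$2,729,000 ÷ [R$2,729,000 − R$1,529,900.00 − R$318,181.82] = R$2,729,000 ÷ R$880,918.18 = 3.0979.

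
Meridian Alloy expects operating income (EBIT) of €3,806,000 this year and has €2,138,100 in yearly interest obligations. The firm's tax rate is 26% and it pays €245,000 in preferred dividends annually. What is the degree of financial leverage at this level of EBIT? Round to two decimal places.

2.85

Annual interest charges come to €2,138,100.00.
Preferred dividends grossed up pre-tax: €245,000 / (1 − 0.26) = €331,081.08.
DFL = EBIT ÷ [EBIT − I − D_p/(1−t)] = €3,806,000 ÷ [€3,806,000 − €2,138,100.00 − €331,081.08] = €3,806,000 ÷ €1,336,818.92 = 2.8471.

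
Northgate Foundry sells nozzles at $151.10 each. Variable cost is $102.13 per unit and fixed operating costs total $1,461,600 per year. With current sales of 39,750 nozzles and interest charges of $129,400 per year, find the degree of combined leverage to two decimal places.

Total contribution margin = 39,750 × $48.97 = $1,946,557.50.
EBIT = $1,946,557.50 − $1,461,600 = $484,957.50. Interest = $129,400.00.
DOL = $1,946,557.50 ÷ $484,957.50 = 4.0139; DFL = $484,957.50 ÷ $355,557.50 = 1.3639.
DCL = DOL × DFL = 4.0139 × 1.3639 = 5.4746.

5.47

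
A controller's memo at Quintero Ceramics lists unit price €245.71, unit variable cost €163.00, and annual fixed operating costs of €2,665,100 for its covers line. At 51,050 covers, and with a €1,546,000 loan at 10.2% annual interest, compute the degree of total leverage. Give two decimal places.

Total contribution margin = 51,050 × €82.71 = €4,222,345.50.
Subtracting fixed costs: EBIT = €4,222,345.50 − €2,665,100 = €1,557,245.50. Interest = €157,692.00, so EBIT − I = €1,399,553.50.
DCL = contribution ÷ (EBIT − I) = €4,222,345.50 ÷ €1,399,553.50 = 3.0169.

3.02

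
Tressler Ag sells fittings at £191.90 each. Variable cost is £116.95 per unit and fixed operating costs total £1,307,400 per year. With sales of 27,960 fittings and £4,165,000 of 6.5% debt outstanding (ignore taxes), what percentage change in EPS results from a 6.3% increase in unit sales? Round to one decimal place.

Contribution at this volume is 27,960 × £74.95 = £2,095,602.00.
Subtracting fixed costs: EBIT = £2,095,602.00 − £1,307,400 = £788,202.00.
After interest of £270,725.00, pre-tax earnings = £517,477.00.
DCL = total CM / (EBIT − I) = £2,095,602.00 / £517,477.00 = 4.0497.
%ΔEPS = DCL × %ΔSales = 4.0497 × +6.3% = +25.5%.

+25.5%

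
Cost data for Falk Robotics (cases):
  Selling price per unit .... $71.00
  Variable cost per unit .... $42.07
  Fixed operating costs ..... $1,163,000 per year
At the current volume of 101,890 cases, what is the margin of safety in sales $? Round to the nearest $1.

Contribution margin per unit = $71.00 − $42.07 = $28.93. Break-even units = $1,163,000 ÷ $28.93 = 40,200.48; break-even revenue = 40,200.48 × $71.00 = $2,854,234.36.
Actual sales revenue = 101,890 × $71.00 = $7,234,190.00.
Margin of safety = $7,234,190.00 − $2,854,234.36 = $4,379,956.

$4,379,956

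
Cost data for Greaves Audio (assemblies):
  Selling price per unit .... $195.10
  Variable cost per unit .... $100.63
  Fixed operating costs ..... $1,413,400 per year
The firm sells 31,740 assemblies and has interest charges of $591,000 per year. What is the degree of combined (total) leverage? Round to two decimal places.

Total contribution margin = 31,740 × $94.47 = $2,998,477.80.
Subtracting fixed costs: EBIT = $2,998,477.80 − $1,413,400 = $1,585,077.80. Interest = $591,000.00, so EBIT − I = $994,077.80.
DCL = contribution ÷ (EBIT − I) = $2,998,477.80 ÷ $994,077.80 = 3.0163.

3.02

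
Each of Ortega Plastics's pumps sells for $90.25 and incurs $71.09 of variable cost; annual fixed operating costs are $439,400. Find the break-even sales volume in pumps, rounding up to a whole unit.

Unit CM = price − variable cost = $90.25 − $71.09 = $19.16.
Break-even Q = $439,400 / $19.16 = 22,933.19 → 22,934 pumps.

22,934 pumps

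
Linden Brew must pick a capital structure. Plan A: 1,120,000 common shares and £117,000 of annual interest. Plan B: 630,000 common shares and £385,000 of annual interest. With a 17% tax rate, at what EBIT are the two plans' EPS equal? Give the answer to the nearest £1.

At indifference, (EBIT − 117,000)(1 − t)/1,120,000 = (EBIT − 385,000)(1 − t)/630,000.
The (1 − t) factor cancels: (EBIT − 117,000) × 630,000 = (EBIT − 385,000) × 1,120,000.
EBIT × (1,120,000 − 630,000) = 385,000 × 1,120,000 − 117,000 × 630,000 = 357,490,000,000, so EBIT = 357,490,000,000 ÷ 490,000 = 729,571.43.

£729,571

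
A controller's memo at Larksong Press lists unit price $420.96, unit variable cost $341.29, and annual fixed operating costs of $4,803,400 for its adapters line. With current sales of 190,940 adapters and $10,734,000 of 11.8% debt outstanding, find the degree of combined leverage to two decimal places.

1.66

Total contribution margin = 190,940 × $79.67 = $15,212,189.80.
Subtracting fixed costs: EBIT = $15,212,189.80 − $4,803,400 = $10,408,789.80. Interest = $1,266,612.00, so EBIT − I = $9,142,177.80.
DCL = contribution ÷ (EBIT − I) = $15,212,189.80 ÷ $9,142,177.80 = 1.6640.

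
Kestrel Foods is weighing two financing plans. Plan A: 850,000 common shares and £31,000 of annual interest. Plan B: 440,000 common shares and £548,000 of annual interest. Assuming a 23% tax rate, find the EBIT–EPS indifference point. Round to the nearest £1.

At indifference, (EBIT − 31,000)(1 − t)/850,000 = (EBIT − 548,000)(1 − t)/440,000.
The (1 − t) factor cancels: (EBIT − 31,000) × 440,000 = (EBIT − 548,000) × 850,000.
Solving, EBIT = (548,000·850,000 − 31,000·440,000) / (850,000 − 440,000) = 452,160,000,000 / 410,000 = 1,102,829.27.

£1,102,829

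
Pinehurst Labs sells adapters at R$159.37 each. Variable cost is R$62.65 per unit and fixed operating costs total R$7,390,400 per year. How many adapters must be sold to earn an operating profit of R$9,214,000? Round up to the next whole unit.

Contribution margin per unit = R$159.37 − R$62.65 = R$96.72.
Required volume = (fixed costs + target profit) ÷ CM = (R$7,390,400 + R$9,214,000) ÷ R$96.72 = 171,674.94, so 171,675 adapters.

171,675 adapters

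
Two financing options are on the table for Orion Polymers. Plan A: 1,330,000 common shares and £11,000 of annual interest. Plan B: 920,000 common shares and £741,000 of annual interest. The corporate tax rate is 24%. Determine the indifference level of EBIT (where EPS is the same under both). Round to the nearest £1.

At indifference, (EBIT − 11,000)(1 − t)/1,330,000 = (EBIT − 741,000)(1 − t)/920,000.
The (1 − t) factor cancels: (EBIT − 11,000) × 920,000 = (EBIT − 741,000) × 1,330,000.
Solving, EBIT = (741,000·1,330,000 − 11,000·920,000) / (1,330,000 − 920,000) = 975,410,000,000 / 410,000 = 2,379,048.78.

£2,379,049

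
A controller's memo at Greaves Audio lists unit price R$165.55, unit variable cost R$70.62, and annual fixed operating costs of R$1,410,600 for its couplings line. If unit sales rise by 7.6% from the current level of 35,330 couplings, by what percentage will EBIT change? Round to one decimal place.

+13.1%

Total contribution margin = 35,330 × R$94.93 = R$3,353,876.90.
Subtracting fixed costs: EBIT = R$3,353,876.90 − R$1,410,600 = R$1,943,276.90.
So DOL = total CM / EBIT = R$3,353,876.90 / R$1,943,276.90 = 1.7259.
%ΔEBIT = DOL × %ΔSales = 1.7259 × +7.6% = +13.1%.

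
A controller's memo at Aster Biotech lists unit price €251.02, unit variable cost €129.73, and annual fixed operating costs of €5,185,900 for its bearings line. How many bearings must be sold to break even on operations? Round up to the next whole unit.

42,757 bearings

Each unit contributes €251.02 − €129.73 = €121.29.
Break-even volume = fixed costs ÷ CM per unit = €5,185,900 ÷ €121.29 = 42,756.20, so 42,757 bearings.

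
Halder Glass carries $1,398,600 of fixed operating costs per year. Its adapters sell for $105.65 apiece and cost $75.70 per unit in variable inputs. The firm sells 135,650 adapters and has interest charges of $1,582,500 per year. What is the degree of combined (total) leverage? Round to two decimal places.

Contribution at this volume is 135,650 × $29.95 = $4,062,717.50.
Operating income = contribution − fixed costs = $4,062,717.50 − $1,398,600 = $2,664,117.50. Interest = $1,582,500.00, so EBIT − I = $1,081,617.50.
Degree of total leverage = total CM / (EBIT − interest) = $4,062,717.50 / $1,081,617.50 = 3.7561.

3.76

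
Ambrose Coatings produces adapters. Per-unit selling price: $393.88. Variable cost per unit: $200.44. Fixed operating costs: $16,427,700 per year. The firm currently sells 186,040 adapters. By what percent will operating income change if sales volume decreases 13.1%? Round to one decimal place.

-24.1%

Contribution at this volume is 186,040 × $193.44 = $35,987,577.60.
Subtracting fixed costs: EBIT = $35,987,577.60 − $16,427,700 = $19,559,877.60.
So DOL = total CM / EBIT = $35,987,577.60 / $19,559,877.60 = 1.8399.
%ΔEBIT = DOL × %ΔSales = 1.8399 × -13.1% = -24.1%.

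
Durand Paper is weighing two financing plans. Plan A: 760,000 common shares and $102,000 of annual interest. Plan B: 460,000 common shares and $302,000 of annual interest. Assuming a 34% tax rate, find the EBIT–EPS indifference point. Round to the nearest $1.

$608,667

Set EPS_A = EPS_B: (EBIT − $102,000)(1 − 0.34) ÷ 760,000 = (EBIT − $302,000)(1 − 0.34) ÷ 460,000.
Cancelling (1 − t) and cross-multiplying: 460,000·(EBIT − 102,000) = 760,000·(EBIT − 302,000).
EBIT × (760,000 − 460,000) = 302,000 × 760,000 − 102,000 × 460,000 = 182,600,000,000, so EBIT = 182,600,000,000 ÷ 300,000 = 608,666.67.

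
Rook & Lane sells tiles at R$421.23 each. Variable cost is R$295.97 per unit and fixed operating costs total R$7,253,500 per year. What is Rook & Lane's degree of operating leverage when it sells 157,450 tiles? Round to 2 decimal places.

1.58

Contribution at this volume is 157,450 × R$125.26 = R$19,722,187.00.
Subtracting fixed costs: EBIT = R$19,722,187.00 − R$7,253,500 = R$12,468,687.00.
DOL = contribution ÷ EBIT = R$19,722,187.00 ÷ R$12,468,687.00 = 1.5817.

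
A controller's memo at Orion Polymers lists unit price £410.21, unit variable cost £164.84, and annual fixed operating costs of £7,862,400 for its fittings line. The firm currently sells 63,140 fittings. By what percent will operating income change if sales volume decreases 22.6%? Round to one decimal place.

At 63,140 units, contribution = 63,140 × £245.37 = £15,492,661.80.
EBIT = £15,492,661.80 − £7,862,400 = £7,630,261.80.
So DOL = total CM / EBIT = £15,492,661.80 / £7,630,261.80 = 2.0304.
%ΔEBIT = DOL × %ΔSales = 2.0304 × -22.6% = -45.9%.

-45.9%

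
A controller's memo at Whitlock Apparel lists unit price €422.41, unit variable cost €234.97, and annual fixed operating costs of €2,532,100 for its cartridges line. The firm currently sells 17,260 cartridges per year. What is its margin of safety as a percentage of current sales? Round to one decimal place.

Each unit contributes €422.41 − €234.97 = €187.44. Break-even units = €2,532,100 ÷ €187.44 = 13,508.86; break-even revenue = 13,508.86 × €422.41 = €5,706,275.93.
Actual sales revenue = 17,260 × €422.41 = €7,290,796.60.
Margin of safety = (€7,290,796.60 − €5,706,275.93) ÷ €7,290,796.60 = 21.7%.

21.7%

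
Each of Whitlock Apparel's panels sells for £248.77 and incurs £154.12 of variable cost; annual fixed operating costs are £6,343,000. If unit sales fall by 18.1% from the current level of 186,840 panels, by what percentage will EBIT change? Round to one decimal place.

-28.2%

Total contribution margin = 186,840 × £94.65 = £17,684,406.00.
EBIT = £17,684,406.00 − £6,343,000 = £11,341,406.00.
DOL = contribution ÷ EBIT = £17,684,406.00 ÷ £11,341,406.00 = 1.5593.
%ΔEBIT = DOL × %ΔSales = 1.5593 × -18.1% = -28.2%.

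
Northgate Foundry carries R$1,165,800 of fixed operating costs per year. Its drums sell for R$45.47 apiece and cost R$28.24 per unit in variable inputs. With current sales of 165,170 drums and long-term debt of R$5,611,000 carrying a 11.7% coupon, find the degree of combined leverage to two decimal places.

Total contribution margin = 165,170 × R$17.23 = R$2,845,879.10.
EBIT = R$2,845,879.10 − R$1,165,800 = R$1,680,079.10. Interest = R$656,487.00, so EBIT − I = R$1,023,592.10.
DCL = contribution ÷ (EBIT − I) = R$2,845,879.10 ÷ R$1,023,592.10 = 2.7803.

2.78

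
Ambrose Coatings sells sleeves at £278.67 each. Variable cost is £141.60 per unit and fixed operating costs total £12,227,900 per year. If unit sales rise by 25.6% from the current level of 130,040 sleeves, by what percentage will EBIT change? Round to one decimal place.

At 130,040 units, contribution = 130,040 × £137.07 = £17,824,582.80.
Subtracting fixed costs: EBIT = £17,824,582.80 − £12,227,900 = £5,596,682.80.
DOL = contribution ÷ EBIT = £17,824,582.80 ÷ £5,596,682.80 = 3.1848.
So EBIT moves 3.1848 × (+25.6%) = +81.5%.

+81.5%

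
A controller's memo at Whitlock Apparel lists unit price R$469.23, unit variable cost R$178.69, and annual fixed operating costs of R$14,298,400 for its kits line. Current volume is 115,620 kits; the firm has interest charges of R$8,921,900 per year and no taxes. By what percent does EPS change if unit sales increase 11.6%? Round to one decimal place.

+37.6%

Total contribution margin = 115,620 × R$290.54 = R$33,592,234.80.
Subtracting fixed costs: EBIT = R$33,592,234.80 − R$14,298,400 = R$19,293,834.80.
After interest of R$8,921,900.00, pre-tax earnings = R$10,371,934.80.
Degree of combined leverage = contribution ÷ (EBIT − I) = R$33,592,234.80 ÷ R$10,371,934.80 = 3.2388.
EPS therefore changes by 3.2388 × (+11.6%) = +37.6%.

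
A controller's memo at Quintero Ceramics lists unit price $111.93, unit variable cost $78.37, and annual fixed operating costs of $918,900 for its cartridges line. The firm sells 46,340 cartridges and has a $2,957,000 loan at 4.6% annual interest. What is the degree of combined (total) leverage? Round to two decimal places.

3.11

Total contribution margin = 46,340 × $33.56 = $1,555,170.40.
Subtracting fixed costs: EBIT = $1,555,170.40 − $918,900 = $636,270.40. Interest = $136,022.00, so EBIT − I = $500,248.40.
DCL = contribution ÷ (EBIT − I) = $1,555,170.40 ÷ $500,248.40 = 3.1088.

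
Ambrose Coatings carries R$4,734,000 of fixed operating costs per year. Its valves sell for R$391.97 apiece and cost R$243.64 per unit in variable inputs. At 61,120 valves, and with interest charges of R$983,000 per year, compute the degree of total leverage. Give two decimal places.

2.71

At 61,120 units, contribution = 61,120 × R$148.33 = R$9,065,929.60.
EBIT = R$9,065,929.60 − R$4,734,000 = R$4,331,929.60. Interest = R$983,000.00.
DOL = R$9,065,929.60 ÷ R$4,331,929.60 = 2.0928; DFL = R$4,331,929.60 ÷ R$3,348,929.60 = 1.2935.
DCL = DOL × DFL = 2.0928 × 1.2935 = 2.7070.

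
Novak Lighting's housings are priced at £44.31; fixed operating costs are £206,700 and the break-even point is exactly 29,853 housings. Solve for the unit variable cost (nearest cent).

At break-even, FC = Q × (P − VC), so P − VC = £206,700 ÷ 29,853 = £6.9239.
Variable cost per unit = £44.31 − £6.9239 = £37.39.

£37.39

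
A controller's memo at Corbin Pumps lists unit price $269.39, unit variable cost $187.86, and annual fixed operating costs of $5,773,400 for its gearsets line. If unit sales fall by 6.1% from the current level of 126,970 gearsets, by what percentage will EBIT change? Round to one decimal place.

At 126,970 units, contribution = 126,970 × $81.53 = $10,351,864.10.
EBIT = $10,351,864.10 − $5,773,400 = $4,578,464.10.
So DOL = total CM / EBIT = $10,351,864.10 / $4,578,464.10 = 2.2610.
%ΔEBIT = DOL × %ΔSales = 2.2610 × -6.1% = -13.8%.

-13.8%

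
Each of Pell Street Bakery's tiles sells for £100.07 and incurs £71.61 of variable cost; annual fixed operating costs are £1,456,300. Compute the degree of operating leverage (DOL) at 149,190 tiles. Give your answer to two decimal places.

1.52

Total contribution margin = 149,190 × £28.46 = £4,245,947.40.
Operating income = contribution − fixed costs = £4,245,947.40 − £1,456,300 = £2,789,647.40.
So DOL = total CM / EBIT = £4,245,947.40 / £2,789,647.40 = 1.5220.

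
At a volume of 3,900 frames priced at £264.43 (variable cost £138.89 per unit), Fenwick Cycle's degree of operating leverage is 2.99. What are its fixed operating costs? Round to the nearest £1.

£325,858

At 3,900 units, contribution = 3,900 × £125.54 = £489,606.00.
DOL = contribution / EBIT, so EBIT = £489,606.00 / 2.99 = £163,747.83.
Fixed costs = CM − EBIT = £489,606.00 − £163,747.83 = £325,858.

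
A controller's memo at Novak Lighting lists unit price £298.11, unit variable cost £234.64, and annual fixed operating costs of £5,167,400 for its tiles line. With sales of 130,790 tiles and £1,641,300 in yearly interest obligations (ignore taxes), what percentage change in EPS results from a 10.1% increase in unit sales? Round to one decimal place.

+56.2%

Contribution at this volume is 130,790 × £63.47 = £8,301,241.30.
Subtracting fixed costs: EBIT = £8,301,241.30 − £5,167,400 = £3,133,841.30.
After interest of £1,641,300.00, pre-tax earnings = £1,492,541.30.
Degree of combined leverage = contribution ÷ (EBIT − I) = £8,301,241.30 ÷ £1,492,541.30 = 5.5618.
EPS therefore changes by 5.5618 × (+10.1%) = +56.2%.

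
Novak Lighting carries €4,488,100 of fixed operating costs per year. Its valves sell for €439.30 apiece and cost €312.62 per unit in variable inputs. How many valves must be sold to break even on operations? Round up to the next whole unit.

Unit CM = price − variable cost = €439.30 − €312.62 = €126.68.
Break-even volume = fixed costs ÷ CM per unit = €4,488,100 ÷ €126.68 = 35,428.64, so 35,429 valves.

35,429 valves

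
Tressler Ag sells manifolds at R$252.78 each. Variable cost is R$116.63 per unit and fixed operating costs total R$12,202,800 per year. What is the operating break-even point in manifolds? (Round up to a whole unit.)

Unit CM = price − variable cost = R$252.78 − R$116.63 = R$136.15.
Break-even volume = fixed costs ÷ CM per unit = R$12,202,800 ÷ R$136.15 = 89,627.62, so 89,628 manifolds.

89,628 manifolds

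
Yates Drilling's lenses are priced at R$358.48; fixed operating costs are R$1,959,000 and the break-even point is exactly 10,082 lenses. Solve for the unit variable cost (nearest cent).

R$164.17

Contribution per unit must be FC / Q = R$1,959,000 / 10,082 = R$194.3067.
Variable cost per unit = R$358.48 − R$194.3067 = R$164.17.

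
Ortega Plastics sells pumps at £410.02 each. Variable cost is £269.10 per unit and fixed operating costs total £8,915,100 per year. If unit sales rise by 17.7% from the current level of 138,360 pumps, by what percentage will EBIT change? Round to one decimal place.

+32.6%

Total contribution margin = 138,360 × £140.92 = £19,497,691.20.
Subtracting fixed costs: EBIT = £19,497,691.20 − £8,915,100 = £10,582,591.20.
So DOL = total CM / EBIT = £19,497,691.20 / £10,582,591.20 = 1.8424.
Operating income changes by 1.8424 × +17.7% = +32.6%.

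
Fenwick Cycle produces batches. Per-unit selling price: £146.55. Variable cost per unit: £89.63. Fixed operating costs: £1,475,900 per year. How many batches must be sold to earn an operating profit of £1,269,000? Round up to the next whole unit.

48,224 batches

Contribution margin per unit = £146.55 − £89.63 = £56.92.
Units = (FC + target) / CM = (£1,475,900 + £1,269,000) / £56.92 = 48,223.82, so 48,224 batches.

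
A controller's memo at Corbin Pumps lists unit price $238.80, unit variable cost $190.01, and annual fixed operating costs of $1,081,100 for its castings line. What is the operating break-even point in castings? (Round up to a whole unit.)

Contribution margin per unit = $238.80 − $190.01 = $48.79.
Break-even volume = fixed costs ÷ CM per unit = $1,081,100 ÷ $48.79 = 22,158.23, so 22,159 castings.

22,159 castings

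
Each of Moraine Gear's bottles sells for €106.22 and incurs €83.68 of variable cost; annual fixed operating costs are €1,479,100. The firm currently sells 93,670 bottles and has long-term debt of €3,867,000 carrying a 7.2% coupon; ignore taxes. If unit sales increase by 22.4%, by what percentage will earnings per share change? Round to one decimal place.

+133.7%

Contribution at this volume is 93,670 × €22.54 = €2,111,321.80.
Operating income = contribution − fixed costs = €2,111,321.80 − €1,479,100 = €632,221.80.
After interest of €278,424.00, pre-tax earnings = €353,797.80.
Degree of combined leverage = contribution ÷ (EBIT − I) = €2,111,321.80 ÷ €353,797.80 = 5.9676.
EPS therefore changes by 5.9676 × (+22.4%) = +133.7%.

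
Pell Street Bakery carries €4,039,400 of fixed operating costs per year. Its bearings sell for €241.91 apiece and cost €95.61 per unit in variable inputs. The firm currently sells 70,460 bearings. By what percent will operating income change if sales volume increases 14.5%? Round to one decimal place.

+23.8%

Contribution at this volume is 70,460 × €146.30 = €10,308,298.00.
Operating income = contribution − fixed costs = €10,308,298.00 − €4,039,400 = €6,268,898.00.
DOL = contribution ÷ EBIT = €10,308,298.00 ÷ €6,268,898.00 = 1.6444.
So EBIT moves 1.6444 × (+14.5%) = +23.8%.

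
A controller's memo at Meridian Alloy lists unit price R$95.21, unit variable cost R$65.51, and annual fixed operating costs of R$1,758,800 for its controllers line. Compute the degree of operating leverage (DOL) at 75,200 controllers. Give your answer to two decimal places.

Contribution at this volume is 75,200 × R$29.70 = R$2,233,440.00.
Operating income = contribution − fixed costs = R$2,233,440.00 − R$1,758,800 = R$474,640.00.
DOL = contribution ÷ EBIT = R$2,233,440.00 ÷ R$474,640.00 = 4.7055.

4.71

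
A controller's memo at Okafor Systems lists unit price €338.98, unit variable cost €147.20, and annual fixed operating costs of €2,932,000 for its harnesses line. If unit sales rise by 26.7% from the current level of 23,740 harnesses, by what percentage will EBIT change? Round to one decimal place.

+75.0%

At 23,740 units, contribution = 23,740 × €191.78 = €4,552,857.20.
Subtracting fixed costs: EBIT = €4,552,857.20 − €2,932,000 = €1,620,857.20.
DOL = contribution ÷ EBIT = €4,552,857.20 ÷ €1,620,857.20 = 2.8089.
Operating income changes by 2.8089 × +26.7% = +75.0%.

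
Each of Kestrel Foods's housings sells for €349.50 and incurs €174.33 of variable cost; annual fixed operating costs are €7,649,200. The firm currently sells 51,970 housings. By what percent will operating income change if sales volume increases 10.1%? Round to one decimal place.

+63.2%

Total contribution margin = 51,970 × €175.17 = €9,103,584.90.
EBIT = €9,103,584.90 − €7,649,200 = €1,454,384.90.
DOL = contribution ÷ EBIT = €9,103,584.90 ÷ €1,454,384.90 = 6.2594.
So EBIT moves 6.2594 × (+10.1%) = +63.2%.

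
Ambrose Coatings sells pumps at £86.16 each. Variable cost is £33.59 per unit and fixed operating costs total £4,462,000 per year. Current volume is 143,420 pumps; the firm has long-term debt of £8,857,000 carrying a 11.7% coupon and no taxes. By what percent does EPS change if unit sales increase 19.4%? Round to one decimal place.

+71.7%

At 143,420 units, contribution = 143,420 × £52.57 = £7,539,589.40.
Subtracting fixed costs: EBIT = £7,539,589.40 − £4,462,000 = £3,077,589.40.
Interest = £1,036,269.00, so EBIT − I = £2,041,320.40.
DCL = total CM / (EBIT − I) = £7,539,589.40 / £2,041,320.40 = 3.6935.
EPS therefore changes by 3.6935 × (+19.4%) = +71.7%.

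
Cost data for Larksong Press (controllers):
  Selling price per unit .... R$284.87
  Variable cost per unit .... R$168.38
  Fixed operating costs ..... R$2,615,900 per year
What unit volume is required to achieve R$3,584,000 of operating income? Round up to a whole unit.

53,223 controllers

Each unit contributes R$284.87 − R$168.38 = R$116.49.
Required volume = (fixed costs + target profit) ÷ CM = (R$2,615,900 + R$3,584,000) ÷ R$116.49 = 53,222.59, so 53,223 controllers.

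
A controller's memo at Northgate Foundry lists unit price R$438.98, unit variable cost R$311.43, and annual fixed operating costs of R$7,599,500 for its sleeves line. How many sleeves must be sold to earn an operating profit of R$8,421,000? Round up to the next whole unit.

125,602 sleeves

Each unit contributes R$438.98 − R$311.43 = R$127.55.
Need Q such that Q × R$127.55 − R$7,599,500 = R$8,421,000, i.e. Q = R$16,020,500 / R$127.55 = 125,601.72 → 125,602.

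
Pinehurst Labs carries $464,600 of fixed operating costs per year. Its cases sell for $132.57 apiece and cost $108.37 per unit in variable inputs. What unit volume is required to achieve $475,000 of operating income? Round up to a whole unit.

38,827 cases

Unit CM = price − variable cost = $132.57 − $108.37 = $24.20.
Need Q such that Q × $24.20 − $464,600 = $475,000, i.e. Q = $939,600 / $24.20 = 38,826.45 → 38,827.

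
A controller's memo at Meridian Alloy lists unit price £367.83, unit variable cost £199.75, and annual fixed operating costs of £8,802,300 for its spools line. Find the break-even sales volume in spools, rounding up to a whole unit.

52,370 spools

Each unit contributes £367.83 − £199.75 = £168.08.
Break-even volume = fixed costs ÷ CM per unit = £8,802,300 ÷ £168.08 = 52,369.70, so 52,370 spools.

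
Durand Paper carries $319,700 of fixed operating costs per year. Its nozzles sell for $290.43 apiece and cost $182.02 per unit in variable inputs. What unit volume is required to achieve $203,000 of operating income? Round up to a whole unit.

Each unit contributes $290.43 − $182.02 = $108.41.
Need Q such that Q × $108.41 − $319,700 = $203,000, i.e. Q = $522,700 / $108.41 = 4,821.51 → 4,822.

4,822 nozzles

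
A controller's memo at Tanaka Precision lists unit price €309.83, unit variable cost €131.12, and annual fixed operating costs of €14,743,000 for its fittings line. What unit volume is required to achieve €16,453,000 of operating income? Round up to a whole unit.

Contribution margin per unit = €309.83 − €131.12 = €178.71.
Required volume = (fixed costs + target profit) ÷ CM = (€14,743,000 + €16,453,000) ÷ €178.71 = 174,562.14, so 174,563 fittings.

174,563 fittings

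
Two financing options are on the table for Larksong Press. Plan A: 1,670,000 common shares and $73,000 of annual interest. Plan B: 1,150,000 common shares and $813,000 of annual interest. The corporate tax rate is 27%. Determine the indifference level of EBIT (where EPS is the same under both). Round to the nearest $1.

$2,449,538

At indifference, (EBIT − 73,000)(1 − t)/1,670,000 = (EBIT − 813,000)(1 − t)/1,150,000.
Cancelling (1 − t) and cross-multiplying: 1,150,000·(EBIT − 73,000) = 1,670,000·(EBIT − 813,000).
EBIT × (1,670,000 − 1,150,000) = 813,000 × 1,670,000 − 73,000 × 1,150,000 = 1,273,760,000,000, so EBIT = 1,273,760,000,000 ÷ 520,000 = 2,449,538.46.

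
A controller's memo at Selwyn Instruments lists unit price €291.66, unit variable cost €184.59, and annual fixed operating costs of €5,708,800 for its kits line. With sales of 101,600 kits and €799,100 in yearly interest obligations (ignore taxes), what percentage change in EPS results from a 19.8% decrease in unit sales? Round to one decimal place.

-49.3%

At 101,600 units, contribution = 101,600 × €107.07 = €10,878,312.00.
Operating income = contribution − fixed costs = €10,878,312.00 − €5,708,800 = €5,169,512.00.
After interest of €799,100.00, pre-tax earnings = €4,370,412.00.
Degree of combined leverage = contribution ÷ (EBIT − I) = €10,878,312.00 ÷ €4,370,412.00 = 2.4891.
%ΔEPS = DCL × %ΔSales = 2.4891 × -19.8% = -49.3%.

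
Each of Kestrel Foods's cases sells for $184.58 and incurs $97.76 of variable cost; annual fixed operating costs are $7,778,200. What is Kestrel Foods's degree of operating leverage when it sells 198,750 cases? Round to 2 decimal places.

1.82

Contribution at this volume is 198,750 × $86.82 = $17,255,475.00.
Subtracting fixed costs: EBIT = $17,255,475.00 − $7,778,200 = $9,477,275.00.
DOL = contribution ÷ EBIT = $17,255,475.00 ÷ $9,477,275.00 = 1.8207.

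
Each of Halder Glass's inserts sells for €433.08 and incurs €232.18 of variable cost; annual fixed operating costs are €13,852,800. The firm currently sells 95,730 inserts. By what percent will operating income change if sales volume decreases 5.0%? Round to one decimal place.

-17.9%

Total contribution margin = 95,730 × €200.90 = €19,232,157.00.
EBIT = €19,232,157.00 − €13,852,800 = €5,379,357.00.
DOL = contribution ÷ EBIT = €19,232,157.00 ÷ €5,379,357.00 = 3.5752.
Operating income changes by 3.5752 × -5.0% = -17.9%.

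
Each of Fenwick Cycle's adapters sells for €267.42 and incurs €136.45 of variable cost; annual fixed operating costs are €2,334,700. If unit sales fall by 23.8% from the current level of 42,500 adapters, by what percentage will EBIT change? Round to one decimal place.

Total contribution margin = 42,500 × €130.97 = €5,566,225.00.
Subtracting fixed costs: EBIT = €5,566,225.00 − €2,334,700 = €3,231,525.00.
So DOL = total CM / EBIT = €5,566,225.00 / €3,231,525.00 = 1.7225.
%ΔEBIT = DOL × %ΔSales = 1.7225 × -23.8% = -41.0%.

-41.0%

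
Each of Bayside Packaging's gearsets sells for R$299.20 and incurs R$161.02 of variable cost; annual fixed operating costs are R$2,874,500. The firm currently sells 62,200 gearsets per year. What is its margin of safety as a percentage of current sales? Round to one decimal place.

Unit CM = price − variable cost = R$299.20 − R$161.02 = R$138.18. Break-even units = R$2,874,500 ÷ R$138.18 = 20,802.58; break-even revenue = 20,802.58 × R$299.20 = R$6,224,130.84.
Current sales = 62,200 × R$299.20 = R$18,610,240.00.
Margin of safety = (R$18,610,240.00 − R$6,224,130.84) ÷ R$18,610,240.00 = 66.6%.

66.6%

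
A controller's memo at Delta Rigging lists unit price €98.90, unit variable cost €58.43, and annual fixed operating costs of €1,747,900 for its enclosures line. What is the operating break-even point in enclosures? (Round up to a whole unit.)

43,191 enclosures

Contribution margin per unit = €98.90 − €58.43 = €40.47.
Break-even Q = €1,747,900 / €40.47 = 43,190.02 → 43,191 enclosures.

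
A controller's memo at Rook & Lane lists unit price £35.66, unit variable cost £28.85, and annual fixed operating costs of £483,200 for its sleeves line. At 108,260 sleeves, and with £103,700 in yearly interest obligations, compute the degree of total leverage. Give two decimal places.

Total contribution margin = 108,260 × £6.81 = £737,250.60.
Subtracting fixed costs: EBIT = £737,250.60 − £483,200 = £254,050.60. Interest = £103,700.00, so EBIT − I = £150,350.60.
Degree of total leverage = total CM / (EBIT − interest) = £737,250.60 / £150,350.60 = 4.9035.

4.90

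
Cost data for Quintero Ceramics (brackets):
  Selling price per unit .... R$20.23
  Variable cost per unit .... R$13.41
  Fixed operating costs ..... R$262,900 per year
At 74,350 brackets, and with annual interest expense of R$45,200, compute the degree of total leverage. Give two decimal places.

2.55

Total contribution margin = 74,350 × R$6.82 = R$507,067.00.
EBIT = R$507,067.00 − R$262,900 = R$244,167.00. Interest = R$45,200.00, so EBIT − I = R$198,967.00.
DCL = contribution ÷ (EBIT − I) = R$507,067.00 ÷ R$198,967.00 = 2.5485.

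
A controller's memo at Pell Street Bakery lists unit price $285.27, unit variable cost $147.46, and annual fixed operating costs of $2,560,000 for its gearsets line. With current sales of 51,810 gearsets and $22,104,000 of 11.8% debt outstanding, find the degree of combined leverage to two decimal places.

Total contribution margin = 51,810 × $137.81 = $7,139,936.10.
Subtracting fixed costs: EBIT = $7,139,936.10 − $2,560,000 = $4,579,936.10. Interest = $2,608,272.00, so EBIT − I = $1,971,664.10.
DCL = contribution ÷ (EBIT − I) = $7,139,936.10 ÷ $1,971,664.10 = 3.6213.

3.62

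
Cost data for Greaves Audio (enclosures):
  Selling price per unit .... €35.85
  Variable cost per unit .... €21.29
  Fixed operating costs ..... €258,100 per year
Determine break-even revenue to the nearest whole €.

€635,500

CM per unit = €35.85 − €21.29 = €14.56; CM ratio = €14.56 / €35.85 = 0.4061.
Break-even revenue = fixed costs × price ÷ CM = €258,100 × €35.85 ÷ €14.56 = €635,500.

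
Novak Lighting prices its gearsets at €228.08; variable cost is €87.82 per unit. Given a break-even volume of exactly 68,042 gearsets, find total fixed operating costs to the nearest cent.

Contribution margin per unit = €228.08 − €87.82 = €140.26.
Since BE = FC / CM, FC = 68,042 × €140.26 = €9,543,570.92.

€9,543,570.92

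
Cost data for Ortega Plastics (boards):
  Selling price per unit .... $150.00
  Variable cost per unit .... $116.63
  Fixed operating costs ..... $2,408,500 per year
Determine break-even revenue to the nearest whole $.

$10,826,341

Contribution margin per unit = $150.00 − $116.63 = $33.37, a CM ratio of $33.37 ÷ $150.00 = 0.2225.
Break-even revenue = fixed costs × price ÷ CM = $2,408,500 × $150.00 ÷ $33.37 = $10,826,341.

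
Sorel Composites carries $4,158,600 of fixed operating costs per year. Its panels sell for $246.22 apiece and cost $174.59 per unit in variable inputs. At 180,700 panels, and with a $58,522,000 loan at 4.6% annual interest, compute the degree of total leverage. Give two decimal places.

2.12

Total contribution margin = 180,700 × $71.63 = $12,943,541.00.
Subtracting fixed costs: EBIT = $12,943,541.00 − $4,158,600 = $8,784,941.00. Interest = $2,692,012.00.
DOL = $12,943,541.00 ÷ $8,784,941.00 = 1.4734; DFL = $8,784,941.00 ÷ $6,092,929.00 = 1.4418.
Combined leverage = 1.4734 × 1.4418 = 2.1243.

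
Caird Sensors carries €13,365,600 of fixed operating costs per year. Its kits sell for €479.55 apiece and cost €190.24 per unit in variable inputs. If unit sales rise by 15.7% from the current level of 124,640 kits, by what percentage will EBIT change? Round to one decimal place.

+24.9%

Contribution at this volume is 124,640 × €289.31 = €36,059,598.40.
Subtracting fixed costs: EBIT = €36,059,598.40 − €13,365,600 = €22,693,998.40.
DOL = contribution ÷ EBIT = €36,059,598.40 ÷ €22,693,998.40 = 1.5889.
%ΔEBIT = DOL × %ΔSales = 1.5889 × +15.7% = +24.9%.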